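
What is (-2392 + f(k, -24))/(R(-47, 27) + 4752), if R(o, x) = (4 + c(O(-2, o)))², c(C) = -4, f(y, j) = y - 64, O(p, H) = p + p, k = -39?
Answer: -2495/4752 ≈ -0.52504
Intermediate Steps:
O(p, H) = 2*p
f(y, j) = -64 + y
R(o, x) = 0 (R(o, x) = (4 - 4)² = 0² = 0)
(-2392 + f(k, -24))/(R(-47, 27) + 4752) = (-2392 + (-64 - 39))/(0 + 4752) = (-2392 - 103)/4752 = -2495*1/4752 = -2495/4752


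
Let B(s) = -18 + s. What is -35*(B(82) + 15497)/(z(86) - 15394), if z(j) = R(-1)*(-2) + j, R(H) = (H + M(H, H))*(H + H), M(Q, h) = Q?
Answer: 77805/2188 ≈ 35.560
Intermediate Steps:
R(H) = 4*H**2 (R(H) = (H + H)*(H + H) = (2*H)*(2*H) = 4*H**2)
z(j) = -8 + j (z(j) = (4*(-1)**2)*(-2) + j = (4*1)*(-2) + j = 4*(-2) + j = -8 + j)
-35*(B(82) + 15497)/(z(86) - 15394) = -35*((-18 + 82) + 15497)/((-8 + 86) - 15394) = -35*(64 + 15497)/(78 - 15394) = -544635/(-15316) = -544635*(-1)/15316 = -35*(-2223/2188) = 77805/2188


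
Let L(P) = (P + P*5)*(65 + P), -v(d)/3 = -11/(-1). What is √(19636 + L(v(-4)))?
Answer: 10*√133 ≈ 115.33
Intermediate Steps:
v(d) = -33 (v(d) = -(-33)/(-1) = -(-33)*(-1) = -3*11 = -33)
L(P) = 6*P*(65 + P) (L(P) = (P + 5*P)*(65 + P) = (6*P)*(65 + P) = 6*P*(65 + P))
√(19636 + L(v(-4))) = √(19636 + 6*(-33)*(65 - 33)) = √(19636 + 6*(-33)*32) = √(19636 - 6336) = √13300 = 10*√133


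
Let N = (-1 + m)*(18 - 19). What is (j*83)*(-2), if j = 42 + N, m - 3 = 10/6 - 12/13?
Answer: -254146/39 ≈ -6516.6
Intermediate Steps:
m = 146/39 (m = 3 + (10/6 - 12/13) = 3 + (10*(1/6) - 12*1/13) = 3 + (5/3 - 12/13) = 3 + 29/39 = 146/39 ≈ 3.7436)
N = -107/39 (N = (-1 + 146/39)*(18 - 19) = (107/39)*(-1) = -107/39 ≈ -2.7436)
j = 1531/39 (j = 42 - 107/39 = 1531/39 ≈ 39.256)
(j*83)*(-2) = ((1531/39)*83)*(-2) = (127073/39)*(-2) = -254146/39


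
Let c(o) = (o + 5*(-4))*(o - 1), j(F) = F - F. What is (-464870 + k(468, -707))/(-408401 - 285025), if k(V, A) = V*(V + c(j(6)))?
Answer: 118243/346713 ≈ 0.34104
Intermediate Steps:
j(F) = 0
c(o) = (-1 + o)*(-20 + o) (c(o) = (o - 20)*(-1 + o) = (-20 + o)*(-1 + o) = (-1 + o)*(-20 + o))
k(V, A) = V*(20 + V) (k(V, A) = V*(V + (20 + 0² - 21*0)) = V*(V + (20 + 0 + 0)) = V*(V + 20) = V*(20 + V))
(-464870 + k(468, -707))/(-408401 - 285025) = (-464870 + 468*(20 + 468))/(-408401 - 285025) = (-464870 + 468*488)/(-693426) = (-464870 + 228384)*(-1/693426) = -236486*(-1/693426) = 118243/346713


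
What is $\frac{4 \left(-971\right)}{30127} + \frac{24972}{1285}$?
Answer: $\frac{747340504}{38713195} \approx 19.305$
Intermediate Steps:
$\frac{4 \left(-971\right)}{30127} + \frac{24972}{1285} = \left(-3884\right) \frac{1}{30127} + 24972 \cdot \frac{1}{1285} = - \frac{3884}{30127} + \frac{24972}{1285} = \frac{747340504}{38713195}$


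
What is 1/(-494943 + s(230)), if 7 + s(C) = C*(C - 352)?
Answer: -1/523010 ≈ -1.9120e-6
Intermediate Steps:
s(C) = -7 + C*(-352 + C) (s(C) = -7 + C*(C - 352) = -7 + C*(-352 + C))
1/(-494943 + s(230)) = 1/(-494943 + (-7 + 230² - 352*230)) = 1/(-494943 + (-7 + 52900 - 80960)) = 1/(-494943 - 28067) = 1/(-523010) = -1/523010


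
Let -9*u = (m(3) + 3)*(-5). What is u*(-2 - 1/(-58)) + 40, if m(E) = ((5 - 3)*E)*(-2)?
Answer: 2895/58 ≈ 49.914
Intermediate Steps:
m(E) = -4*E (m(E) = (2*E)*(-2) = -4*E)
u = -5 (u = -(-4*3 + 3)*(-5)/9 = -(-12 + 3)*(-5)/9 = -(-1)*(-5) = -⅑*45 = -5)
u*(-2 - 1/(-58)) + 40 = -5*(-2 - 1/(-58)) + 40 = -5*(-2 - 1*(-1/58)) + 40 = -5*(-2 + 1/58) + 40 = -5*(-115/58) + 40 = 575/58 + 40 = 2895/58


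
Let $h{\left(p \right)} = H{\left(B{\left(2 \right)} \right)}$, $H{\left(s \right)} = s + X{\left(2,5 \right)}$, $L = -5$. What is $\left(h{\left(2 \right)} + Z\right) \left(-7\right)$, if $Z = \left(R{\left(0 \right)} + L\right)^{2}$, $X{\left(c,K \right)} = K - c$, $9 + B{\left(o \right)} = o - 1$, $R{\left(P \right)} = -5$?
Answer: $-665$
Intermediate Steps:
$B{\left(o \right)} = -10 + o$ ($B{\left(o \right)} = -9 + \left(o - 1\right) = -9 + \left(-1 + o\right) = -10 + o$)
$H{\left(s \right)} = 3 + s$ ($H{\left(s \right)} = s + \left(5 - 2\right) = s + 3 = 3 + s$)
$Z = 100$ ($Z = \left(-5 - 5\right)^{2} = \left(-10\right)^{2} = 100$)
$h{\left(p \right)} = -5$ ($h{\left(p \right)} = 3 + \left(-10 + 2\right) = 3 - 8 = -5$)
$\left(h{\left(2 \right)} + Z\right) \left(-7\right) = \left(-5 + 100\right) \left(-7\right) = 95 \left(-7\right) = -665$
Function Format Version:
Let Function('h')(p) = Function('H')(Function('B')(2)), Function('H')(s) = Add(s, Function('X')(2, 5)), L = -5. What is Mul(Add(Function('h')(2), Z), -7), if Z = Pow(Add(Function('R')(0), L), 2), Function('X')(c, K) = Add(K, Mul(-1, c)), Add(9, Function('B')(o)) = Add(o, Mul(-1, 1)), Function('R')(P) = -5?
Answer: -665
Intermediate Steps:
Function('B')(o) = Add(-10, o) (Function('B')(o) = Add(-9, Add(o, Mul(-1, 1))) = Add(-9, Add(o, -1)) = Add(-9, Add(-1, o)) = Add(-10, o))
Function('H')(s) = Add(3, s) (Function('H')(s) = Add(s, Add(5, Mul(-1, 2))) = Add(s, Add(5, -2)) = Add(s, 3) = Add(3, s))
Z = 100 (Z = Pow(Add(-5, -5), 2) = Pow(-10, 2) = 100)
Function('h')(p) = -5 (Function('h')(p) = Add(3, Add(-10, 2)) = Add(3, -8) = -5)
Mul(Add(Function('h')(2), Z), -7) = Mul(Add(-5, 100), -7) = Mul(95, -7) = -665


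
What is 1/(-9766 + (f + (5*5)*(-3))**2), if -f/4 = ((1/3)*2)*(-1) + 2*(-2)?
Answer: -9/59333 ≈ -0.00015169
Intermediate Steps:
f = 56/3 (f = -4*(((1/3)*2)*(-1) + 2*(-2)) = -4*(((1*(1/3))*2)*(-1) - 4) = -4*(((1/3)*2)*(-1) - 4) = -4*((2/3)*(-1) - 4) = -4*(-2/3 - 4) = -4*(-14/3) = 56/3 ≈ 18.667)
1/(-9766 + (f + (5*5)*(-3))**2) = 1/(-9766 + (56/3 + (5*5)*(-3))**2) = 1/(-9766 + (56/3 + 25*(-3))**2) = 1/(-9766 + (56/3 - 75)**2) = 1/(-9766 + (-169/3)**2) = 1/(-9766 + 28561/9) = 1/(-59333/9) = -9/59333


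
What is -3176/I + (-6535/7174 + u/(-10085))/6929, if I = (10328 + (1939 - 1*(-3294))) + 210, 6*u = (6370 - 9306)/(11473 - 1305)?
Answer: -1012481989016951041/5024381673540475155 ≈ -0.20151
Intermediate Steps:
u = -367/7626 (u = ((6370 - 9306)/(11473 - 1305))/6 = (-2936/10168)/6 = (-2936*1/10168)/6 = (⅙)*(-367/1271) = -367/7626 ≈ -0.048125)
I = 15771 (I = (10328 + (1939 + 3294)) + 210 = (10328 + 5233) + 210 = 15561 + 210 = 15771)
-3176/I + (-6535/7174 + u/(-10085))/6929 = -3176/15771 + (-6535/7174 - 367/7626/(-10085))/6929 = -3176*1/15771 + (-6535*1/7174 - 367/7626*(-1/10085))*(1/6929) = -3176/15771 + (-6535/7174 + 367/76908210)*(1/6929) = -3176/15771 - 125648129873/137934874635*1/6929 = -3176/15771 - 125648129873/955750746345915 = -1012481989016951041/5024381673540475155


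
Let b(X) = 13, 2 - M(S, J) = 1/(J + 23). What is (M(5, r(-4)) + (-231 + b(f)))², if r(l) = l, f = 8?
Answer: 16851025/361 ≈ 46679.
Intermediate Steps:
M(S, J) = 2 - 1/(23 + J) (M(S, J) = 2 - 1/(J + 23) = 2 - 1/(23 + J))
(M(5, r(-4)) + (-231 + b(f)))² = ((45 + 2*(-4))/(23 - 4) + (-231 + 13))² = ((45 - 8)/19 - 218)² = ((1/19)*37 - 218)² = (37/19 - 218)² = (-4105/19)² = 16851025/361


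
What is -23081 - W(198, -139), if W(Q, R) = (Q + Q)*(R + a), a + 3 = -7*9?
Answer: 58099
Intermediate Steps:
a = -66 (a = -3 - 7*9 = -3 - 63 = -66)
W(Q, R) = 2*Q*(-66 + R) (W(Q, R) = (Q + Q)*(R - 66) = (2*Q)*(-66 + R) = 2*Q*(-66 + R))
-23081 - W(198, -139) = -23081 - 2*198*(-66 - 139) = -23081 - 2*198*(-205) = -23081 - 1*(-81180) = -23081 + 81180 = 58099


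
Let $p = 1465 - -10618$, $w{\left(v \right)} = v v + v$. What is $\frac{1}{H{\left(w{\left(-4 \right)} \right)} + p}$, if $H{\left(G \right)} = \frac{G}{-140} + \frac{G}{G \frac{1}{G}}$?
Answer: $\frac{35}{423322} \approx 8.2679 \cdot 10^{-5}$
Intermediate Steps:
$w{\left(v \right)} = v + v^{2}$ ($w{\left(v \right)} = v^{2} + v = v + v^{2}$)
$p = 12083$ ($p = 1465 + 10618 = 12083$)
$H{\left(G \right)} = \frac{139 G}{140}$ ($H{\left(G \right)} = G \left(- \frac{1}{140}\right) + \frac{G}{1} = - \frac{G}{140} + G 1 = - \frac{G}{140} + G = \frac{139 G}{140}$)
$\frac{1}{H{\left(w{\left(-4 \right)} \right)} + p} = \frac{1}{\frac{139 \left(- 4 \left(1 - 4\right)\right)}{140} + 12083} = \frac{1}{\frac{139 \left(\left(-4\right) \left(-3\right)\right)}{140} + 12083} = \frac{1}{\frac{139}{140} \cdot 12 + 12083} = \frac{1}{\frac{417}{35} + 12083} = \frac{1}{\frac{423322}{35}} = \frac{35}{423322}$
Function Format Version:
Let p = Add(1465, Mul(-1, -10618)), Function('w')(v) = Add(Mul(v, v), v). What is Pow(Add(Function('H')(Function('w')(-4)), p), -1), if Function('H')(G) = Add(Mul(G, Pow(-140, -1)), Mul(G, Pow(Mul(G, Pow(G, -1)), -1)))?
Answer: Rational(35, 423322) ≈ 8.2679e-5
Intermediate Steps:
Function('w')(v) = Add(v, Pow(v, 2)) (Function('w')(v) = Add(Pow(v, 2), v) = Add(v, Pow(v, 2)))
p = 12083 (p = Add(1465, 10618) = 12083)
Function('H')(G) = Mul(Rational(139, 140), G) (Function('H')(G) = Add(Mul(G, Rational(-1, 140)), Mul(G, Pow(1, -1))) = Add(Mul(Rational(-1, 140), G), Mul(G, 1)) = Add(Mul(Rational(-1, 140), G), G) = Mul(Rational(139, 140), G))
Pow(Add(Function('H')(Function('w')(-4)), p), -1) = Pow(Add(Mul(Rational(139, 140), Mul(-4, Add(1, -4))), 12083), -1) = Pow(Add(Mul(Rational(139, 140), Mul(-4, -3)), 12083), -1) = Pow(Add(Mul(Rational(139, 140), 12), 12083), -1) = Pow(Add(Rational(417, 35), 12083), -1) = Pow(Rational(423322, 35), -1) = Rational(35, 423322)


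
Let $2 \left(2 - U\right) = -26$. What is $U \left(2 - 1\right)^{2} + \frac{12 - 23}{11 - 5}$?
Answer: $\frac{79}{6} \approx 13.167$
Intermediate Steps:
$U = 15$ ($U = 2 - -13 = 2 + 13 = 15$)
$U \left(2 - 1\right)^{2} + \frac{12 - 23}{11 - 5} = 15 \left(2 - 1\right)^{2} + \frac{12 - 23}{11 - 5} = 15 \cdot 1^{2} - \frac{11}{6} = 15 \cdot 1 - \frac{11}{6} = 15 - \frac{11}{6} = \frac{79}{6}$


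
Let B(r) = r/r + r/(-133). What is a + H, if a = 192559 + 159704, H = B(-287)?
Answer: 6693057/19 ≈ 3.5227e+5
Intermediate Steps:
B(r) = 1 - r/133 (B(r) = 1 + r*(-1/133) = 1 - r/133)
H = 60/19 (H = 1 - 1/133*(-287) = 1 + 41/19 = 60/19 ≈ 3.1579)
a = 352263
a + H = 352263 + 60/19 = 6693057/19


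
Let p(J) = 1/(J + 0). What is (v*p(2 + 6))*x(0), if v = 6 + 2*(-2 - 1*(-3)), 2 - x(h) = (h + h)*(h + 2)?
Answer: 2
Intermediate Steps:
x(h) = 2 - 2*h*(2 + h) (x(h) = 2 - (h + h)*(h + 2) = 2 - 2*h*(2 + h))
v = 8 (v = 6 + 2*(-2 + 3) = 6 + 2*1 = 6 + 2 = 8)
p(J) = 1/J
(v*p(2 + 6))*x(0) = (8/(2 + 6))*(2 - 4*0 - 2*0²) = (8/8)*(2 + 0 - 2*0) = (8*(⅛))*(2 + 0 + 0) = 1*2 = 2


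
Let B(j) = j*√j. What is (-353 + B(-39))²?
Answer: 65290 + 27534*I*√39 ≈ 65290.0 + 1.7195e+5*I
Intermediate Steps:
B(j) = j^(3/2)
(-353 + B(-39))² = (-353 + (-39)^(3/2))² = (-353 - 39*I*√39)²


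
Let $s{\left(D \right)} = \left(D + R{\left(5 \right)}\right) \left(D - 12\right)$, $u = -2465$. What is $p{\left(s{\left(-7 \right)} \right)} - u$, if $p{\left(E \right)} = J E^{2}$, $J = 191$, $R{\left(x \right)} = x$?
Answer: $278269$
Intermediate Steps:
$s{\left(D \right)} = \left(-12 + D\right) \left(5 + D\right)$ ($s{\left(D \right)} = \left(D + 5\right) \left(D - 12\right) = \left(5 + D\right) \left(-12 + D\right) = \left(-12 + D\right) \left(5 + D\right)$)
$p{\left(E \right)} = 191 E^{2}$
$p{\left(s{\left(-7 \right)} \right)} - u = 191 \left(-60 + \left(-7\right)^{2} - -49\right)^{2} - -2465 = 191 \left(-60 + 49 + 49\right)^{2} + 2465 = 191 \cdot 38^{2} + 2465 = 191 \cdot 1444 + 2465 = 275804 + 2465 = 278269$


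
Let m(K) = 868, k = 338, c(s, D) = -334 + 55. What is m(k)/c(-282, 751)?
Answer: -28/9 ≈ -3.1111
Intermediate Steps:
c(s, D) = -279
m(k)/c(-282, 751) = 868/(-279) = 868*(-1/279) = -28/9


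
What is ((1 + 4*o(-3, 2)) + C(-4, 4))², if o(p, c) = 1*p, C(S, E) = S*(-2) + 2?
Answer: 1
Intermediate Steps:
C(S, E) = 2 - 2*S (C(S, E) = -2*S + 2 = 2 - 2*S)
o(p, c) = p
((1 + 4*o(-3, 2)) + C(-4, 4))² = ((1 + 4*(-3)) + (2 - 2*(-4)))² = ((1 - 12) + (2 + 8))² = (-11 + 10)² = (-1)² = 1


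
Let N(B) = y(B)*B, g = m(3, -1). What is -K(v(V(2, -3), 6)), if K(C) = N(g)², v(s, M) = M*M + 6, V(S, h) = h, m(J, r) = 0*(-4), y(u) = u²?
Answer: 0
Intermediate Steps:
m(J, r) = 0
g = 0
N(B) = B³ (N(B) = B²*B = B³)
v(s, M) = 6 + M² (v(s, M) = M² + 6 = 6 + M²)
K(C) = 0 (K(C) = (0³)² = 0² = 0)
-K(v(V(2, -3), 6)) = -1*0 = 0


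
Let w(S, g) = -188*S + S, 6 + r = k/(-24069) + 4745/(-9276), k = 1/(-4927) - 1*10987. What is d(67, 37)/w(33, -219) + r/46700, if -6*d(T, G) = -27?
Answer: -30252528475312097/35223399352676792400 ≈ -0.00085888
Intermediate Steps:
d(T, G) = 9/2 (d(T, G) = -⅙*(-27) = 9/2)
k = -54132950/4927 (k = -1/4927 - 10987 = -54132950/4927 ≈ -10987.)
r = -2220231436321/366673981596 (r = -6 + (-54132950/4927/(-24069) + 4745/(-9276)) = -6 + (-54132950/4927*(-1/24069) + 4745*(-1/9276)) = -6 + (54132950/118587963 - 4745/9276) = -6 - 20187546745/366673981596 = -2220231436321/366673981596 ≈ -6.0551)
w(S, g) = -187*S
d(67, 37)/w(33, -219) + r/46700 = 9/(2*((-187*33))) - 2220231436321/366673981596/46700 = (9/2)/(-6171) - 2220231436321/366673981596*1/46700 = (9/2)*(-1/6171) - 2220231436321/17123674940533200 = -3/4114 - 2220231436321/17123674940533200 = -30252528475312097/35223399352676792400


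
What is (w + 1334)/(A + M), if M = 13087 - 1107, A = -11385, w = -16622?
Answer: -2184/85 ≈ -25.694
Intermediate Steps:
M = 11980
(w + 1334)/(A + M) = (-16622 + 1334)/(-11385 + 11980) = -15288/595 = -15288*1/595 = -2184/85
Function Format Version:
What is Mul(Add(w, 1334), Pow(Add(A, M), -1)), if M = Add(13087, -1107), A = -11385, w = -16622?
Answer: Rational(-2184, 85) ≈ -25.694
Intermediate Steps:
M = 11980
Mul(Add(w, 1334), Pow(Add(A, M), -1)) = Mul(Add(-16622, 1334), Pow(Add(-11385, 11980), -1)) = Mul(-15288, Pow(595, -1)) = Mul(-15288, Rational(1, 595)) = Rational(-2184, 85)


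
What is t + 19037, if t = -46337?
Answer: -27300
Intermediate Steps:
t + 19037 = -46337 + 19037 = -27300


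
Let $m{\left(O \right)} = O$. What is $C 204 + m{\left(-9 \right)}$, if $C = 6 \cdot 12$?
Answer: $14679$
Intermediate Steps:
$C = 72$
$C 204 + m{\left(-9 \right)} = 72 \cdot 204 - 9 = 14688 - 9 = 14679$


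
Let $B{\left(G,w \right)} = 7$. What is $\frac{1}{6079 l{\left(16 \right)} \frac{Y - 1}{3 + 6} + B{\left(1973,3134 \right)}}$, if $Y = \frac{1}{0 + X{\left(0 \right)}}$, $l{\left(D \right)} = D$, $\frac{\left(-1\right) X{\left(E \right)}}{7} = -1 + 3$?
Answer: $- \frac{21}{243013} \approx -8.6415 \cdot 10^{-5}$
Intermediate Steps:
$X{\left(E \right)} = -14$ ($X{\left(E \right)} = - 7 \left(-1 + 3\right) = \left(-7\right) 2 = -14$)
$Y = - \frac{1}{14}$ ($Y = \frac{1}{0 - 14} = \frac{1}{-14} = - \frac{1}{14} \approx -0.071429$)
$\frac{1}{6079 l{\left(16 \right)} \frac{Y - 1}{3 + 6} + B{\left(1973,3134 \right)}} = \frac{1}{6079 \cdot 16 \frac{- \frac{1}{14} - 1}{3 + 6} + 7} = \frac{1}{6079 \cdot 16 \left(- \frac{15}{14 \cdot 9}\right) + 7} = \frac{1}{6079 \cdot 16 \left(\left(- \frac{15}{14}\right) \frac{1}{9}\right) + 7} = \frac{1}{6079 \cdot 16 \left(- \frac{5}{42}\right) + 7} = \frac{1}{6079 \left(- \frac{40}{21}\right) + 7} = \frac{1}{- \frac{243160}{21} + 7} = \frac{1}{- \frac{243013}{21}} = - \frac{21}{243013}$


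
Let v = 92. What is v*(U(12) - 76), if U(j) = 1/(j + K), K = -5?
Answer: -48852/7 ≈ -6978.9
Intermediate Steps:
U(j) = 1/(-5 + j) (U(j) = 1/(j - 5) = 1/(-5 + j))
v*(U(12) - 76) = 92*(1/(-5 + 12) - 76) = 92*(1/7 - 76) = 92*(⅐ - 76) = 92*(-531/7) = -48852/7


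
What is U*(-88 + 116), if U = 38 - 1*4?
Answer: 952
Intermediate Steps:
U = 34 (U = 38 - 4 = 34)
U*(-88 + 116) = 34*(-88 + 116) = 34*28 = 952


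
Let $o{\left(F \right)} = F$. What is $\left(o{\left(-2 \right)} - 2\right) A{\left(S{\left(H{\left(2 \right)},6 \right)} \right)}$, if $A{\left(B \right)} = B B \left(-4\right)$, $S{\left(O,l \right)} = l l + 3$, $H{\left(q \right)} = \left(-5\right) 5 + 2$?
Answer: $24336$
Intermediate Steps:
$H{\left(q \right)} = -23$ ($H{\left(q \right)} = -25 + 2 = -23$)
$S{\left(O,l \right)} = 3 + l^{2}$ ($S{\left(O,l \right)} = l^{2} + 3 = 3 + l^{2}$)
$A{\left(B \right)} = - 4 B^{2}$ ($A{\left(B \right)} = B^{2} \left(-4\right) = - 4 B^{2}$)
$\left(o{\left(-2 \right)} - 2\right) A{\left(S{\left(H{\left(2 \right)},6 \right)} \right)} = \left(-2 - 2\right) \left(- 4 \left(3 + 6^{2}\right)^{2}\right) = - 4 \left(- 4 \left(3 + 36\right)^{2}\right) = - 4 \left(- 4 \cdot 39^{2}\right) = - 4 \left(\left(-4\right) 1521\right) = \left(-4\right) \left(-6084\right) = 24336$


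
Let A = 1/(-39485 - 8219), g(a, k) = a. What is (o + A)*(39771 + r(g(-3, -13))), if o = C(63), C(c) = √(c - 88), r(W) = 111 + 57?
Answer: -39939/47704 + 199695*I ≈ -0.83722 + 1.997e+5*I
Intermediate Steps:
r(W) = 168
A = -1/47704 (A = 1/(-47704) = -1/47704 ≈ -2.0963e-5)
C(c) = √(-88 + c)
o = 5*I (o = √(-88 + 63) = √(-25) = 5*I ≈ 5.0*I)
(o + A)*(39771 + r(g(-3, -13))) = (5*I - 1/47704)*(39771 + 168) = (-1/47704 + 5*I)*39939 = -39939/47704 + 199695*I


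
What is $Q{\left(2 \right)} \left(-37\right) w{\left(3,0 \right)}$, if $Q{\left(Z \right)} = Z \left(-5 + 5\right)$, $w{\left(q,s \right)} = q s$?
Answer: $0$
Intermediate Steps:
$Q{\left(Z \right)} = 0$ ($Q{\left(Z \right)} = Z 0 = 0$)
$Q{\left(2 \right)} \left(-37\right) w{\left(3,0 \right)} = 0 \left(-37\right) 3 \cdot 0 = 0 \cdot 0 = 0$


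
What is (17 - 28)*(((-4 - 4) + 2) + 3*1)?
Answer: 33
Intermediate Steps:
(17 - 28)*(((-4 - 4) + 2) + 3*1) = -11*((-8 + 2) + 3) = -11*(-6 + 3) = -11*(-3) = 33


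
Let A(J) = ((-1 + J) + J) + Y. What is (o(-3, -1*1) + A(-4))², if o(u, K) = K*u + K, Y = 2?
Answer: 25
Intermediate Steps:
o(u, K) = K + K*u
A(J) = 1 + 2*J (A(J) = ((-1 + J) + J) + 2 = (-1 + 2*J) + 2 = 1 + 2*J)
(o(-3, -1*1) + A(-4))² = ((-1*1)*(1 - 3) + (1 + 2*(-4)))² = (-1*(-2) + (1 - 8))² = (2 - 7)² = (-5)² = 25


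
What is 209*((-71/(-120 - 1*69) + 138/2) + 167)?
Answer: 9337075/189 ≈ 49403.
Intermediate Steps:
209*((-71/(-120 - 1*69) + 138/2) + 167) = 209*((-71/(-120 - 69) + 138*(1/2)) + 167) = 209*((-71/(-189) + 69) + 167) = 209*((-71*(-1/189) + 69) + 167) = 209*((71/189 + 69) + 167) = 209*(13112/189 + 167) = 209*(44675/189) = 9337075/189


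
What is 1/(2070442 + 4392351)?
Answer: 1/6462793 ≈ 1.5473e-7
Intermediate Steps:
1/(2070442 + 4392351) = 1/6462793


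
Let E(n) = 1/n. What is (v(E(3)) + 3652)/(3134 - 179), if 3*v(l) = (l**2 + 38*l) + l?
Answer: 98722/79785 ≈ 1.2374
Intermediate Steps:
E(n) = 1/n
v(l) = 13*l + l**2/3 (v(l) = ((l**2 + 38*l) + l)/3 = (l**2 + 39*l)/3 = 13*l + l**2/3)
(v(E(3)) + 3652)/(3134 - 179) = ((1/3)*(39 + 1/3)/3 + 3652)/(3134 - 179) = ((1/3)*(1/3)*(39 + 1/3) + 3652)/2955 = ((1/3)*(1/3)*(118/3) + 3652)*(1/2955) = (118/27 + 3652)*(1/2955) = (98722/27)*(1/2955) = 98722/79785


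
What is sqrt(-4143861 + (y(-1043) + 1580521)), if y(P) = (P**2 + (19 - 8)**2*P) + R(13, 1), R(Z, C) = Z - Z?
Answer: 9*I*sqrt(19774) ≈ 1265.6*I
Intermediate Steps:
R(Z, C) = 0
y(P) = P**2 + 121*P (y(P) = (P**2 + (19 - 8)**2*P) + 0 = (P**2 + 11**2*P) + 0 = (P**2 + 121*P) + 0 = P**2 + 121*P)
sqrt(-4143861 + (y(-1043) + 1580521)) = sqrt(-4143861 + (-1043*(121 - 1043) + 1580521)) = sqrt(-4143861 + (-1043*(-922) + 1580521)) = sqrt(-4143861 + (961646 + 1580521)) = sqrt(-4143861 + 2542167) = sqrt(-1601694) = 9*I*sqrt(19774)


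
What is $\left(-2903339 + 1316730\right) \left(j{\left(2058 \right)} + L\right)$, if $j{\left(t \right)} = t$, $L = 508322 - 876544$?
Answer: $580959097876$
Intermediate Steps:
$L = -368222$ ($L = 508322 - 876544 = -368222$)
$\left(-2903339 + 1316730\right) \left(j{\left(2058 \right)} + L\right) = \left(-2903339 + 1316730\right) \left(2058 - 368222\right) = \left(-1586609\right) \left(-366164\right) = 580959097876$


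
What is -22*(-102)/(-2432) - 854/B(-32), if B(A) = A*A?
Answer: -17089/9728 ≈ -1.7567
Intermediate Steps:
B(A) = A²
-22*(-102)/(-2432) - 854/B(-32) = -22*(-102)/(-2432) - 854/((-32)²) = 2244*(-1/2432) - 854/1024 = -561/608 - 854*1/1024 = -561/608 - 427/512 = -17089/9728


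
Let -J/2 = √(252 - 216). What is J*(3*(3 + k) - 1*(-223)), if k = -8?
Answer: -2496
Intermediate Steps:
J = -12 (J = -2*√(252 - 216) = -2*√36 = -2*6 = -12)
J*(3*(3 + k) - 1*(-223)) = -12*(3*(3 - 8) - 1*(-223)) = -12*(3*(-5) + 223) = -12*(-15 + 223) = -12*208 = -2496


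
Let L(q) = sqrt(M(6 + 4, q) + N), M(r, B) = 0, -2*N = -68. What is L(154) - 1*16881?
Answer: -16881 + sqrt(34) ≈ -16875.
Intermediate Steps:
N = 34 (N = -1/2*(-68) = 34)
L(q) = sqrt(34) (L(q) = sqrt(0 + 34) = sqrt(34))
L(154) - 1*16881 = sqrt(34) - 1*16881 = sqrt(34) - 16881 = -16881 + sqrt(34)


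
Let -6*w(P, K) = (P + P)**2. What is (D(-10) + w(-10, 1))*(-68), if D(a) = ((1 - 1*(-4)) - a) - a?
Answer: 8500/3 ≈ 2833.3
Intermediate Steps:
w(P, K) = -2*P**2/3 (w(P, K) = -(P + P)**2/6 = -4*P**2/6 = -2*P**2/3)
D(a) = 5 - 2*a (D(a) = ((1 + 4) - a) - a = (5 - a) - a = 5 - 2*a)
(D(-10) + w(-10, 1))*(-68) = ((5 - 2*(-10)) - 2/3*(-10)**2)*(-68) = ((5 + 20) - 2/3*100)*(-68) = (25 - 200/3)*(-68) = -125/3*(-68) = 8500/3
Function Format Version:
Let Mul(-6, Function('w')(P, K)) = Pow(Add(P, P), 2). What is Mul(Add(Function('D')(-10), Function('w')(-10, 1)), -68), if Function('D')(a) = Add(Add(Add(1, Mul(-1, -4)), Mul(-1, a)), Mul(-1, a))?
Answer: Rational(8500, 3) ≈ 2833.3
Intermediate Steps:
Function('w')(P, K) = Mul(Rational(-2, 3), Pow(P, 2)) (Function('w')(P, K) = Mul(Rational(-1, 6), Pow(Add(P, P), 2)) = Mul(Rational(-1, 6), Pow(Mul(2, P), 2)) = Mul(Rational(-1, 6), Mul(4, Pow(P, 2))) = Mul(Rational(-2, 3), Pow(P, 2)))
Function('D')(a) = Add(5, Mul(-2, a)) (Function('D')(a) = Add(Add(Add(1, 4), Mul(-1, a)), Mul(-1, a)) = Add(Add(5, Mul(-1, a)), Mul(-1, a)) = Add(5, Mul(-2, a)))
Mul(Add(Function('D')(-10), Function('w')(-10, 1)), -68) = Mul(Add(Add(5, Mul(-2, -10)), Mul(Rational(-2, 3), Pow(-10, 2))), -68) = Mul(Add(Add(5, 20), Mul(Rational(-2, 3), 100)), -68) = Mul(Add(25, Rational(-200, 3)), -68) = Mul(Rational(-125, 3), -68) = Rational(8500, 3)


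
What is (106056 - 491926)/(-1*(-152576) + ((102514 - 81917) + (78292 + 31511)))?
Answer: -192935/141488 ≈ -1.3636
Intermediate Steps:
(106056 - 491926)/(-1*(-152576) + ((102514 - 81917) + (78292 + 31511))) = -385870/(152576 + (20597 + 109803)) = -385870/(152576 + 130400) = -385870/282976 = -385870*1/282976 = -192935/141488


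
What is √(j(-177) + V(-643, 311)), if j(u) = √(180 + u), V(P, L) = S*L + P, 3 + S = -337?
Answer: √(-106383 + √3) ≈ 326.16*I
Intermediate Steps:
S = -340 (S = -3 - 337 = -340)
V(P, L) = P - 340*L (V(P, L) = -340*L + P = P - 340*L)
√(j(-177) + V(-643, 311)) = √(√(180 - 177) + (-643 - 340*311)) = √(√3 + (-643 - 105740)) = √(√3 - 106383) = √(-106383 + √3)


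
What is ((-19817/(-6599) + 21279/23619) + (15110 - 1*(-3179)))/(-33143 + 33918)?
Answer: 950388196851/40264293425 ≈ 23.604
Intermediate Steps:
((-19817/(-6599) + 21279/23619) + (15110 - 1*(-3179)))/(-33143 + 33918) = ((-19817*(-1/6599) + 21279*(1/23619)) + (15110 + 3179))/775 = ((19817/6599 + 7093/7873) + 18289)*(1/775) = (202825948/51953927 + 18289)*(1/775) = (950388196851/51953927)*(1/775) = 950388196851/40264293425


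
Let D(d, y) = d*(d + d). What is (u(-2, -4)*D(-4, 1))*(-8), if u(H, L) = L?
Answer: 1024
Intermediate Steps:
D(d, y) = 2*d² (D(d, y) = d*(2*d) = 2*d²)
(u(-2, -4)*D(-4, 1))*(-8) = -8*(-4)²*(-8) = -8*16*(-8) = -4*32*(-8) = -128*(-8) = 1024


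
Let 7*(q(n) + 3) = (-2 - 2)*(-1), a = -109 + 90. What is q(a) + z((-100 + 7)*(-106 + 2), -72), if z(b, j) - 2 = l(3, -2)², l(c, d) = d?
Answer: 25/7 ≈ 3.5714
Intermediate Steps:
a = -19
z(b, j) = 6 (z(b, j) = 2 + (-2)² = 2 + 4 = 6)
q(n) = -17/7 (q(n) = -3 + ((-2 - 2)*(-1))/7 = -3 + (-4*(-1))/7 = -3 + (⅐)*4 = -3 + 4/7 = -17/7)
q(a) + z((-100 + 7)*(-106 + 2), -72) = -17/7 + 6 = 25/7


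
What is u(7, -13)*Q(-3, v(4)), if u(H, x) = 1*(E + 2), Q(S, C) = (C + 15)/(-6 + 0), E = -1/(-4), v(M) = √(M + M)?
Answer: -45/8 - 3*√2/4 ≈ -6.6857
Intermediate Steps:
v(M) = √2*√M (v(M) = √(2*M) = √2*√M)
E = ¼ (E = -1*(-¼) = ¼ ≈ 0.25000)
Q(S, C) = -5/2 - C/6 (Q(S, C) = (15 + C)/(-6) = (15 + C)*(-⅙) = -5/2 - C/6)
u(H, x) = 9/4 (u(H, x) = 1*(¼ + 2) = 1*(9/4) = 9/4)
u(7, -13)*Q(-3, v(4)) = 9*(-5/2 - √2*√4/6)/4 = 9*(-5/2 - √2*2/6)/4 = 9*(-5/2 - √2/3)/4 = -45/8 - 3*√2/4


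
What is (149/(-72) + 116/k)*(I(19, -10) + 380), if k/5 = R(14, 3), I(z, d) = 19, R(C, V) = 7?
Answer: 59603/120 ≈ 496.69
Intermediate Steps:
k = 35 (k = 5*7 = 35)
(149/(-72) + 116/k)*(I(19, -10) + 380) = (149/(-72) + 116/35)*(19 + 380) = (149*(-1/72) + 116*(1/35))*399 = (-149/72 + 116/35)*399 = (3137/2520)*399 = 59603/120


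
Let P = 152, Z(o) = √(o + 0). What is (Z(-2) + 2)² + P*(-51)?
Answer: -7750 + 4*I*√2 ≈ -7750.0 + 5.6569*I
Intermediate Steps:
Z(o) = √o
(Z(-2) + 2)² + P*(-51) = (√(-2) + 2)² + 152*(-51) = (I*√2 + 2)² - 7752 = (2 + I*√2)² - 7752 = -7752 + (2 + I*√2)²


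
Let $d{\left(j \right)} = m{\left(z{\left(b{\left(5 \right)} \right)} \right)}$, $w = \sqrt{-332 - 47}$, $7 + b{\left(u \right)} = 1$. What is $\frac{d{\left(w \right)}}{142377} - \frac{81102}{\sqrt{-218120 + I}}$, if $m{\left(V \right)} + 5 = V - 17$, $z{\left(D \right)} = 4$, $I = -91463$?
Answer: $- \frac{6}{47459} + \frac{81102 i \sqrt{309583}}{309583} \approx -0.00012642 + 145.76 i$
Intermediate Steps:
$b{\left(u \right)} = -6$ ($b{\left(u \right)} = -7 + 1 = -6$)
$m{\left(V \right)} = -22 + V$ ($m{\left(V \right)} = -5 + \left(V - 17\right) = -5 + \left(-17 + V\right) = -22 + V$)
$w = i \sqrt{379}$ ($w = \sqrt{-379} = i \sqrt{379} \approx 19.468 i$)
$d{\left(j \right)} = -18$ ($d{\left(j \right)} = -22 + 4 = -18$)
$\frac{d{\left(w \right)}}{142377} - \frac{81102}{\sqrt{-218120 + I}} = - \frac{18}{142377} - \frac{81102}{\sqrt{-218120 - 91463}} = \left(-18\right) \frac{1}{142377} - \frac{81102}{\sqrt{-309583}} = - \frac{6}{47459} - \frac{81102}{i \sqrt{309583}} = - \frac{6}{47459} - 81102 \left(- \frac{i \sqrt{309583}}{309583}\right) = - \frac{6}{47459} + \frac{81102 i \sqrt{309583}}{309583}$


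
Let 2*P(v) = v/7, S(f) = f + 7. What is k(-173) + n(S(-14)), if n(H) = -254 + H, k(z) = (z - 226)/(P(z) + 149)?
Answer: -504879/1913 ≈ -263.92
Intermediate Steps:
S(f) = 7 + f
P(v) = v/14 (P(v) = (v/7)/2 = v/14)
k(z) = (-226 + z)/(149 + z/14) (k(z) = (z - 226)/(z/14 + 149) = (-226 + z)/(149 + z/14))
k(-173) + n(S(-14)) = 14*(-226 - 173)/(2086 - 173) + (-254 + (7 - 14)) = 14*(-399)/1913 + (-254 - 7) = 14*(1/1913)*(-399) - 261 = -5586/1913 - 261 = -504879/1913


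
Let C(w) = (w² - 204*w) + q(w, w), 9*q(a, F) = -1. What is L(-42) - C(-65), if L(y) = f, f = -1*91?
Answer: -158183/9 ≈ -17576.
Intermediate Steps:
q(a, F) = -⅑ (q(a, F) = (⅑)*(-1) = -⅑)
C(w) = -⅑ + w² - 204*w (C(w) = (w² - 204*w) - ⅑ = -⅑ + w² - 204*w)
f = -91
L(y) = -91
L(-42) - C(-65) = -91 - (-⅑ + (-65)² - 204*(-65)) = -91 - (-⅑ + 4225 + 13260) = -91 - 1*157364/9 = -91 - 157364/9 = -158183/9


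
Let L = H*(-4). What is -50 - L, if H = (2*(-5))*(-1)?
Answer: -10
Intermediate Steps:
H = 10 (H = -10*(-1) = 10)
L = -40 (L = 10*(-4) = -40)
-50 - L = -50 - 1*(-40) = -50 + 40 = -10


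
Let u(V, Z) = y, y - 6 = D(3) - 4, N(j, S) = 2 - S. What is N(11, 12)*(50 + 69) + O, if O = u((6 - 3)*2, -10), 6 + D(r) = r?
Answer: -1191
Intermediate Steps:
D(r) = -6 + r
y = -1 (y = 6 + ((-6 + 3) - 4) = 6 + (-3 - 4) = 6 - 7 = -1)
u(V, Z) = -1
O = -1
N(11, 12)*(50 + 69) + O = (2 - 1*12)*(50 + 69) - 1 = (2 - 12)*119 - 1 = -10*119 - 1 = -1190 - 1 = -1191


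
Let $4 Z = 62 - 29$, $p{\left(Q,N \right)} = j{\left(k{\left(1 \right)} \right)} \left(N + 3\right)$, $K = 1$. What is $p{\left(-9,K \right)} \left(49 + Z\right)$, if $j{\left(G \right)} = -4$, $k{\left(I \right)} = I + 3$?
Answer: $-916$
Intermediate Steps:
$k{\left(I \right)} = 3 + I$
$p{\left(Q,N \right)} = -12 - 4 N$ ($p{\left(Q,N \right)} = - 4 \left(N + 3\right) = - 4 \left(3 + N\right) = -12 - 4 N$)
$Z = \frac{33}{4}$ ($Z = \frac{62 - 29}{4} = \frac{1}{4} \cdot 33 = \frac{33}{4} \approx 8.25$)
$p{\left(-9,K \right)} \left(49 + Z\right) = \left(-12 - 4\right) \left(49 + \frac{33}{4}\right) = \left(-12 - 4\right) \frac{229}{4} = \left(-16\right) \frac{229}{4} = -916$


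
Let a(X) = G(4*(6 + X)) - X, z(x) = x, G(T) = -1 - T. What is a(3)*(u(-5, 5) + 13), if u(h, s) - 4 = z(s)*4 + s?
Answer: -1680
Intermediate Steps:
u(h, s) = 4 + 5*s (u(h, s) = 4 + (s*4 + s) = 4 + (4*s + s) = 4 + 5*s)
a(X) = -25 - 5*X (a(X) = (-1 - 4*(6 + X)) - X = (-1 - (24 + 4*X)) - X = (-1 + (-24 - 4*X)) - X = (-25 - 4*X) - X = -25 - 5*X)
a(3)*(u(-5, 5) + 13) = (-25 - 5*3)*((4 + 5*5) + 13) = (-25 - 15)*((4 + 25) + 13) = -40*(29 + 13) = -40*42 = -1680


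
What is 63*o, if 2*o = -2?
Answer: -63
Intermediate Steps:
o = -1 (o = (1/2)*(-2) = -1)
63*o = 63*(-1) = -63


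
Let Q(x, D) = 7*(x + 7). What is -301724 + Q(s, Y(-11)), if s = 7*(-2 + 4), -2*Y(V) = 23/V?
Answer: -301577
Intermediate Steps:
Y(V) = -23/(2*V)
s = 14 (s = 7*2 = 14)
Q(x, D) = 49 + 7*x (Q(x, D) = 7*(7 + x) = 49 + 7*x)
-301724 + Q(s, Y(-11)) = -301724 + (49 + 7*14) = -301724 + (49 + 98) = -301724 + 147 = -301577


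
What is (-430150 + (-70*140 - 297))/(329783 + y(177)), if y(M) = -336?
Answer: -440247/329447 ≈ -1.3363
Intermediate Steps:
(-430150 + (-70*140 - 297))/(329783 + y(177)) = (-430150 + (-70*140 - 297))/(329783 - 336) = (-430150 + (-9800 - 297))/329447 = (-430150 - 10097)*(1/329447) = -440247*1/329447 = -440247/329447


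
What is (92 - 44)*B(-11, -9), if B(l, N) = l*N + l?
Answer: 4224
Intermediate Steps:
B(l, N) = l + N*l (B(l, N) = N*l + l = l + N*l)
(92 - 44)*B(-11, -9) = (92 - 44)*(-11*(1 - 9)) = 48*(-11*(-8)) = 48*88 = 4224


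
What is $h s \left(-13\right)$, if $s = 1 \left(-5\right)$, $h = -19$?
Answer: $-1235$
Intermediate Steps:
$s = -5$
$h s \left(-13\right) = \left(-19\right) \left(-5\right) \left(-13\right) = 95 \left(-13\right) = -1235$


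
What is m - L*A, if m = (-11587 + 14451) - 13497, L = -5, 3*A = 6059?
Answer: -1604/3 ≈ -534.67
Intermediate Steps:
A = 6059/3 (A = (1/3)*6059 = 6059/3 ≈ 2019.7)
m = -10633 (m = 2864 - 13497 = -10633)
m - L*A = -10633 - (-5)*6059/3 = -10633 - 1*(-30295/3) = -10633 + 30295/3 = -1604/3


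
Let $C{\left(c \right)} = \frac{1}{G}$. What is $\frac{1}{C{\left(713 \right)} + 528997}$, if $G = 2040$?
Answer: $\frac{2040}{1079153881} \approx 1.8904 \cdot 10^{-6}$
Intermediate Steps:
$C{\left(c \right)} = \frac{1}{2040}$
$\frac{1}{C{\left(713 \right)} + 528997} = \frac{1}{\frac{1}{2040} + 528997} = \frac{1}{\frac{1079153881}{2040}} = \frac{2040}{1079153881}$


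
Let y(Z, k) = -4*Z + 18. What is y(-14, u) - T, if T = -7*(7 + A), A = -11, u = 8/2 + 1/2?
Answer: 46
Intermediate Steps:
u = 9/2 (u = 8*(½) + 1*(½) = 4 + ½ = 9/2 ≈ 4.5000)
y(Z, k) = 18 - 4*Z
T = 28 (T = -7*(7 - 11) = -7*(-4) = 28)
y(-14, u) - T = (18 - 4*(-14)) - 1*28 = (18 + 56) - 28 = 74 - 28 = 46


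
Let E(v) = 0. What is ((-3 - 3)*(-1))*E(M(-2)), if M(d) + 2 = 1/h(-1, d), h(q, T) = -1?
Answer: 0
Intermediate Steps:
M(d) = -3 (M(d) = -2 + 1/(-1) = -2 - 1 = -3)
((-3 - 3)*(-1))*E(M(-2)) = ((-3 - 3)*(-1))*0 = -6*(-1)*0 = 6*0 = 0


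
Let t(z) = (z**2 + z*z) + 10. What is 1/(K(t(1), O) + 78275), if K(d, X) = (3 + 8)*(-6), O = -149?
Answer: 1/78209 ≈ 1.2786e-5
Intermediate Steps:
t(z) = 10 + 2*z**2 (t(z) = (z**2 + z**2) + 10 = 2*z**2 + 10 = 10 + 2*z**2)
K(d, X) = -66 (K(d, X) = 11*(-6) = -66)
1/(K(t(1), O) + 78275) = 1/(-66 + 78275) = 1/78209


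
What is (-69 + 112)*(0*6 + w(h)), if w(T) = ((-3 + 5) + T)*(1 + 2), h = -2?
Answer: 0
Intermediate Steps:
w(T) = 6 + 3*T (w(T) = (2 + T)*3 = 6 + 3*T)
(-69 + 112)*(0*6 + w(h)) = (-69 + 112)*(0*6 + (6 + 3*(-2))) = 43*(0 + (6 - 6)) = 43*(0 + 0) = 43*0 = 0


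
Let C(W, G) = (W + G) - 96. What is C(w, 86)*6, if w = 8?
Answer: -12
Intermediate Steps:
C(W, G) = -96 + G + W (C(W, G) = (G + W) - 96 = -96 + G + W)
C(w, 86)*6 = (-96 + 86 + 8)*6 = -2*6 = -12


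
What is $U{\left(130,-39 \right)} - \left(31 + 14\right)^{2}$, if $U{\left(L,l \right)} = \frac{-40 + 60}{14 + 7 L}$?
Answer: $- \frac{467770}{231} \approx -2025.0$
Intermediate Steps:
$U{\left(L,l \right)} = \frac{20}{14 + 7 L}$
$U{\left(130,-39 \right)} - \left(31 + 14\right)^{2} = \frac{20}{7 \left(2 + 130\right)} - \left(31 + 14\right)^{2} = \frac{20}{7 \cdot 132} - 45^{2} = \frac{20}{7} \cdot \frac{1}{132} - 2025 = \frac{5}{231} - 2025 = - \frac{467770}{231}$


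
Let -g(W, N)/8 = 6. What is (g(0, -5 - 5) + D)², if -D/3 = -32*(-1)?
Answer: 20736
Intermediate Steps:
D = -96 (D = -(-96)*(-1) = -3*32 = -96)
g(W, N) = -48 (g(W, N) = -8*6 = -48)
(g(0, -5 - 5) + D)² = (-48 - 96)² = (-144)² = 20736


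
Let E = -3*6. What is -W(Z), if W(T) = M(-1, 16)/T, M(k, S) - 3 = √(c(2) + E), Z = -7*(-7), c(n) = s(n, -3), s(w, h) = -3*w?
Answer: -3/49 - 2*I*√6/49 ≈ -0.061224 - 0.099979*I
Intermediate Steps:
E = -18
c(n) = -3*n
Z = 49
M(k, S) = 3 + 2*I*√6 (M(k, S) = 3 + √(-3*2 - 18) = 3 + √(-6 - 18) = 3 + √(-24) = 3 + 2*I*√6)
W(T) = (3 + 2*I*√6)/T
-W(Z) = -(3 + 2*I*√6)/49 = -(3/49 + 2*I*√6/49) = -3/49 - 2*I*√6/49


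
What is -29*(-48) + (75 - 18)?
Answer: 1449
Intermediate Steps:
-29*(-48) + (75 - 18) = 1392 + 57 = 1449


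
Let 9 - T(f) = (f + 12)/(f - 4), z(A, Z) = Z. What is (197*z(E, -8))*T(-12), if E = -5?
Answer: -14184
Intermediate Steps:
T(f) = 9 - (12 + f)/(-4 + f) (T(f) = 9 - (f + 12)/(f - 4) = 9 - (12 + f)/(-4 + f))
(197*z(E, -8))*T(-12) = (197*(-8))*(8*(-6 - 12)/(-4 - 12)) = -12608*(-18)/(-16) = -12608*(-1)*(-18)/16 = -1576*9 = -14184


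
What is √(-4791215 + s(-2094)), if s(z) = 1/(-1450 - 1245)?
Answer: 3*I*√78908649270/385 ≈ 2188.9*I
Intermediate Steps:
s(z) = -1/2695 (s(z) = 1/(-2695) = -1/2695)
√(-4791215 + s(-2094)) = √(-4791215 - 1/2695) = √(-12912324426/2695) = 3*I*√78908649270/385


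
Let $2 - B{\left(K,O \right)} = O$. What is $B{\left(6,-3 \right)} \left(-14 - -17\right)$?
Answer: $15$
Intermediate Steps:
$B{\left(K,O \right)} = 2 - O$
$B{\left(6,-3 \right)} \left(-14 - -17\right) = \left(2 - -3\right) \left(-14 - -17\right) = \left(2 + 3\right) \left(-14 + \left(-6 + 23\right)\right) = 5 \left(-14 + 17\right) = 5 \cdot 3 = 15$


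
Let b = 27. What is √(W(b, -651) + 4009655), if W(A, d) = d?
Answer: 2*√1002251 ≈ 2002.3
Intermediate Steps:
√(W(b, -651) + 4009655) = √(-651 + 4009655) = √4009004 = 2*√1002251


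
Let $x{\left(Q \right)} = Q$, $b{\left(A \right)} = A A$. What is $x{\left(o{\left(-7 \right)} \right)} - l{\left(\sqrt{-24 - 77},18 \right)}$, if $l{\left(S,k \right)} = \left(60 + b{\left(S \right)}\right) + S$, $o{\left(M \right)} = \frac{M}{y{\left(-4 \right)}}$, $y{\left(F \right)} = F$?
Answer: $\frac{171}{4} - i \sqrt{101} \approx 42.75 - 10.05 i$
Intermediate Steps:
$b{\left(A \right)} = A^{2}$
$o{\left(M \right)} = - \frac{M}{4}$ ($o{\left(M \right)} = \frac{M}{-4} = M \left(- \frac{1}{4}\right) = - \frac{M}{4}$)
$l{\left(S,k \right)} = 60 + S + S^{2}$ ($l{\left(S,k \right)} = \left(60 + S^{2}\right) + S = 60 + S + S^{2}$)
$x{\left(o{\left(-7 \right)} \right)} - l{\left(\sqrt{-24 - 77},18 \right)} = \left(- \frac{1}{4}\right) \left(-7\right) - \left(60 + \sqrt{-24 - 77} + \left(\sqrt{-24 - 77}\right)^{2}\right) = \frac{7}{4} - \left(60 + \sqrt{-101} + \left(\sqrt{-101}\right)^{2}\right) = \frac{7}{4} - \left(60 + i \sqrt{101} + \left(i \sqrt{101}\right)^{2}\right) = \frac{7}{4} - \left(60 + i \sqrt{101} - 101\right) = \frac{7}{4} - \left(-41 + i \sqrt{101}\right) = \frac{7}{4} + \left(41 - i \sqrt{101}\right) = \frac{171}{4} - i \sqrt{101}$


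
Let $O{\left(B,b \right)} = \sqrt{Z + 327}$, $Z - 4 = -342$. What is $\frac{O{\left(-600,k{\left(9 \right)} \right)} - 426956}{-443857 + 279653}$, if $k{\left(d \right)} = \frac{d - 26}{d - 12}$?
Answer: $\frac{106739}{41051} - \frac{i \sqrt{11}}{164204} \approx 2.6002 - 2.0198 \cdot 10^{-5} i$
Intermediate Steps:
$Z = -338$ ($Z = 4 - 342 = -338$)
$k{\left(d \right)} = \frac{-26 + d}{-12 + d}$
$O{\left(B,b \right)} = i \sqrt{11}$ ($O{\left(B,b \right)} = \sqrt{-338 + 327} = \sqrt{-11} = i \sqrt{11}$)
$\frac{O{\left(-600,k{\left(9 \right)} \right)} - 426956}{-443857 + 279653} = \frac{i \sqrt{11} - 426956}{-443857 + 279653} = \frac{i \sqrt{11} - 426956}{-164204} = \left(i \sqrt{11} - 426956\right) \left(- \frac{1}{164204}\right) = \left(-426956 + i \sqrt{11}\right) \left(- \frac{1}{164204}\right) = \frac{106739}{41051} - \frac{i \sqrt{11}}{164204}$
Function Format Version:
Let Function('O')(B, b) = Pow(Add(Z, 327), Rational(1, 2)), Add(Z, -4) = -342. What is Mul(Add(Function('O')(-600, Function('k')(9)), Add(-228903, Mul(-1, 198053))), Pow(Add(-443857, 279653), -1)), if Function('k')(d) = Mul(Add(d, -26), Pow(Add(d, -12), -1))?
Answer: Add(Rational(106739, 41051), Mul(Rational(-1, 164204), I, Pow(11, Rational(1, 2)))) ≈ Add(2.6002, Mul(-2.0198e-5, I))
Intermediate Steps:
Z = -338 (Z = Add(4, -342) = -338)
Function('k')(d) = Mul(Pow(Add(-12, d), -1), Add(-26, d)) (Function('k')(d) = Mul(Add(-26, d), Pow(Add(-12, d), -1)) = Mul(Pow(Add(-12, d), -1), Add(-26, d)))
Function('O')(B, b) = Mul(I, Pow(11, Rational(1, 2))) (Function('O')(B, b) = Pow(Add(-338, 327), Rational(1, 2)) = Pow(-11, Rational(1, 2)) = Mul(I, Pow(11, Rational(1, 2))))
Mul(Add(Function('O')(-600, Function('k')(9)), Add(-228903, Mul(-1, 198053))), Pow(Add(-443857, 279653), -1)) = Mul(Add(Mul(I, Pow(11, Rational(1, 2))), Add(-228903, Mul(-1, 198053))), Pow(Add(-443857, 279653), -1)) = Mul(Add(Mul(I, Pow(11, Rational(1, 2))), Add(-228903, -198053)), Pow(-164204, -1)) = Mul(Add(Mul(I, Pow(11, Rational(1, 2))), -426956), Rational(-1, 164204)) = Mul(Add(-426956, Mul(I, Pow(11, Rational(1, 2)))), Rational(-1, 164204)) = Add(Rational(106739, 41051), Mul(Rational(-1, 164204), I, Pow(11, Rational(1, 2))))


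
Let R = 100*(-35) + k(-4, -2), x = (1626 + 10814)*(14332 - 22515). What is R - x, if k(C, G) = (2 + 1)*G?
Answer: 101793014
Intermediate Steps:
k(C, G) = 3*G
x = -101796520 (x = 12440*(-8183) = -101796520)
R = -3506 (R = 100*(-35) + 3*(-2) = -3500 - 6 = -3506)
R - x = -3506 - 1*(-101796520) = -3506 + 101796520 = 101793014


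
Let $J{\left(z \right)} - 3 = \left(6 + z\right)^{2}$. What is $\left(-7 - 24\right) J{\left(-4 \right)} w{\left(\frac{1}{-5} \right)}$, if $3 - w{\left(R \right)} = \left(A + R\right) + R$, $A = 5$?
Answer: $\frac{1736}{5} \approx 347.2$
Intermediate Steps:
$J{\left(z \right)} = 3 + \left(6 + z\right)^{2}$
$w{\left(R \right)} = -2 - 2 R$ ($w{\left(R \right)} = 3 - \left(\left(5 + R\right) + R\right) = 3 - \left(5 + 2 R\right) = -2 - 2 R$)
$\left(-7 - 24\right) J{\left(-4 \right)} w{\left(\frac{1}{-5} \right)} = \left(-7 - 24\right) \left(3 + \left(6 - 4\right)^{2}\right) \left(-2 - \frac{2}{-5}\right) = \left(-7 - 24\right) \left(3 + 2^{2}\right) \left(-2 - - \frac{2}{5}\right) = - 31 \left(3 + 4\right) \left(-2 + \frac{2}{5}\right) = - 31 \cdot 7 \left(- \frac{8}{5}\right) = \left(-31\right) \left(- \frac{56}{5}\right) = \frac{1736}{5}$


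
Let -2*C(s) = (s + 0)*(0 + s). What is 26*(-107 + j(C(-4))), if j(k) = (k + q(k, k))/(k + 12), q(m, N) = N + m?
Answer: -2938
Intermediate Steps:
C(s) = -s**2/2 (C(s) = -(s + 0)*(0 + s)/2 = -s*s/2 = -s**2/2)
j(k) = 3*k/(12 + k) (j(k) = (k + (k + k))/(k + 12) = (k + 2*k)/(12 + k) = (3*k)/(12 + k) = 3*k/(12 + k))
26*(-107 + j(C(-4))) = 26*(-107 + 3*(-1/2*(-4)**2)/(12 - 1/2*(-4)**2)) = 26*(-107 + 3*(-1/2*16)/(12 - 1/2*16)) = 26*(-107 + 3*(-8)/(12 - 8)) = 26*(-107 + 3*(-8)/4) = 26*(-107 + 3*(-8)*(1/4)) = 26*(-107 - 6) = 26*(-113) = -2938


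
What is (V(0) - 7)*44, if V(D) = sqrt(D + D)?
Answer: -308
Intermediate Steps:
V(D) = sqrt(2)*sqrt(D) (V(D) = sqrt(2*D) = sqrt(2)*sqrt(D))
(V(0) - 7)*44 = (sqrt(2)*sqrt(0) - 7)*44 = (sqrt(2)*0 - 7)*44 = (0 - 7)*44 = -7*44 = -308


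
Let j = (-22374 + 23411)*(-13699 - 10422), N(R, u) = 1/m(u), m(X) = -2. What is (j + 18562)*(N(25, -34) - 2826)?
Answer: 141296254495/2 ≈ 7.0648e+10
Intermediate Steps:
N(R, u) = -½ (N(R, u) = 1/(-2) = -½)
j = -25013477 (j = 1037*(-24121) = -25013477)
(j + 18562)*(N(25, -34) - 2826) = (-25013477 + 18562)*(-½ - 2826) = -24994915*(-5653/2) = 141296254495/2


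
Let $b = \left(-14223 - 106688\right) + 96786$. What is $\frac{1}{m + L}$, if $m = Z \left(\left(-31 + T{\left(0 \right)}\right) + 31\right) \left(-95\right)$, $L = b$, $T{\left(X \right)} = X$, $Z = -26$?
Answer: $- \frac{1}{24125} \approx -4.1451 \cdot 10^{-5}$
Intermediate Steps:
$b = -24125$ ($b = -120911 + 96786 = -24125$)
$L = -24125$
$m = 0$ ($m = - 26 \left(\left(-31 + 0\right) + 31\right) \left(-95\right) = - 26 \left(-31 + 31\right) \left(-95\right) = \left(-26\right) 0 \left(-95\right) = 0 \left(-95\right) = 0$)
$\frac{1}{m + L} = \frac{1}{0 - 24125} = \frac{1}{-24125} = - \frac{1}{24125}$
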